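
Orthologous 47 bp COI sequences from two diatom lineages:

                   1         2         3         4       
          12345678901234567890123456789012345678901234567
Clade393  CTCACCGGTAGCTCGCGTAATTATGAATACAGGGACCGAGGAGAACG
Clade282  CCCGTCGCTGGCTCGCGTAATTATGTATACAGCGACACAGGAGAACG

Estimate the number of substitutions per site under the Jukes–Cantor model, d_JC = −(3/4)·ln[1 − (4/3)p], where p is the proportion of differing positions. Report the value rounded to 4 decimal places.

Differing sites — 2:T/C; 4:A/G; 5:C/T; 8:G/C; 10:A/G; 26:A/T; 33:G/C; 37:C/A; 38:G/C.
p = 9/47 = 0.191489.
d = −0.75 · ln(1 − (4/3)·0.191489) = −0.75 · ln(0.744681) = −0.75 · (-0.294799) = 0.2211.

0.2211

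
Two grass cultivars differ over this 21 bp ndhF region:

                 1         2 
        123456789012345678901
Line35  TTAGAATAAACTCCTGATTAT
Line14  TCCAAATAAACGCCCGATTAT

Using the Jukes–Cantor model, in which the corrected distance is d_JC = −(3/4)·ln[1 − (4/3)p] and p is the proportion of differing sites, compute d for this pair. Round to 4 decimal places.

Differing sites — 2:T/C; 3:A/C; 4:G/A; 12:T/G; 15:T/C.
p = 5/21 = 0.238095.
d = −0.75 · ln(1 − (4/3)·0.238095) = −0.75 · ln(0.682540) = −0.75 · (-0.381934) = 0.2865.

0.2865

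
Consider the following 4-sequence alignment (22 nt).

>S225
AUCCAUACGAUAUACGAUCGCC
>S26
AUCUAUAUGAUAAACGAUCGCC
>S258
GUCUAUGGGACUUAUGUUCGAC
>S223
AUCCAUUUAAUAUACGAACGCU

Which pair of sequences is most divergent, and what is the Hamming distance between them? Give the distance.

12

Pairwise Hamming distances:
  S225 vs S26: 3
  S225 vs S258: 9
  S225 vs S223: 5
  S26 vs S258: 9
  S26 vs S223: 6
  S258 vs S223: 12
The largest is 12, between S258 and S223.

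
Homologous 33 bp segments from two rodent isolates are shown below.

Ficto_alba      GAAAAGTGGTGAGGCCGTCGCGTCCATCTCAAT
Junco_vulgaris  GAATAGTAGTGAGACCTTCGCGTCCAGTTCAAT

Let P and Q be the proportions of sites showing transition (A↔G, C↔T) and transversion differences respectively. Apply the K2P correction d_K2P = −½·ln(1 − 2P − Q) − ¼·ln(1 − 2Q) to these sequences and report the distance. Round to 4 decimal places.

0.2094

Mismatches occur at site 4 (A↔T, transversion), site 8 (G↔A, transition), site 14 (G↔A, transition), site 17 (G↔T, transversion), site 27 (T↔G, transversion), site 28 (C↔T, transition).
Of the 6 differences, 3 transitions and 3 transversions over 33 sites: P = 3/33 = 0.090909, Q = 3/33 = 0.090909.
d = −0.5·ln(0.727273) − 0.25·ln(0.818182) = −0.5·(-0.318453) − 0.25·(-0.200670) = 0.2094.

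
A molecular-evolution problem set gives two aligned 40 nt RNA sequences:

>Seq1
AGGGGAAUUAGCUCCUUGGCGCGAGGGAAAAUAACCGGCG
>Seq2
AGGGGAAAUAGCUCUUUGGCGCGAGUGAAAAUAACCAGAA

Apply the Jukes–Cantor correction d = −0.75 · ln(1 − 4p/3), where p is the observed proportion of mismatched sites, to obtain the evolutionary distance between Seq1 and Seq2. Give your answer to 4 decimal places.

Mismatches occur at site 8 (U↔A), site 15 (C↔U), site 26 (G↔U), site 37 (G↔A), site 39 (C↔A), site 40 (G↔A).
p = 6/40 = 0.150000.
d = −0.75 · ln(1 − (4/3)·0.150000) = −0.75 · ln(0.800000) = −0.75 · (-0.223144) = 0.1674.

0.1674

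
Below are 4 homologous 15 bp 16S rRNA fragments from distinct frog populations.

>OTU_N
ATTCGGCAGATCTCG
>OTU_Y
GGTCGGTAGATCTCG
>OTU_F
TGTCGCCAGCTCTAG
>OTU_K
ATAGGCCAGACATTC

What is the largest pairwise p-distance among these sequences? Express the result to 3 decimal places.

Pairwise Hamming distances:
  OTU_N vs OTU_Y: 3
  OTU_N vs OTU_F: 5
  OTU_N vs OTU_K: 7
  OTU_Y vs OTU_F: 5
  OTU_Y vs OTU_K: 10
  OTU_F vs OTU_K: 9
The largest is 10 mismatches, between OTU_Y and OTU_K; p = 10/15 = 0.667.

0.667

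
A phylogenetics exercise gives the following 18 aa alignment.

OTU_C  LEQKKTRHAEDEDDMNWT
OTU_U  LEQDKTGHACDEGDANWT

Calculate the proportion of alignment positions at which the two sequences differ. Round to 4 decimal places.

Differing sites — 4:K/D; 7:R/G; 10:E/C; 13:D/G; 15:M/A.
There are 5 differences over 18 sites, so p = 5/18 = 0.2778.

0.2778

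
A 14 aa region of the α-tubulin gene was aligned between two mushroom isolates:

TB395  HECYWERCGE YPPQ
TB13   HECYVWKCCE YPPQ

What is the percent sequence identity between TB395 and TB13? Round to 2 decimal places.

Mismatches occur at site 5 (W→V), site 6 (E→W), site 7 (R→K), site 9 (G→C).
10 of the 14 sites match, so the percent identity is 10/14 × 100 = 71.43%.

71.43%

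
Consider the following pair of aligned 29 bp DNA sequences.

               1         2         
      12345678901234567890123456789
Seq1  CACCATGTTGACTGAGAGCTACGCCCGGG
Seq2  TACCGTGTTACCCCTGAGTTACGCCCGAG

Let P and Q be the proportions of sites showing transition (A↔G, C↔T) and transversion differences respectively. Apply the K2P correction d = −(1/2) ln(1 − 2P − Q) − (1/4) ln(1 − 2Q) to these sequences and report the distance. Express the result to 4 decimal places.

The sequences differ at positions 1 (C/T, transition), 5 (A/G, transition), 10 (G/A, transition), 11 (A/C, transversion), 13 (T/C, transition), 14 (G/C, transversion), 15 (A/T, transversion), 19 (C/T, transition), 28 (G/A, transition).
Of the 9 differences, 6 transitions and 3 transversions over 29 sites: P = 6/29 = 0.206897, Q = 3/29 = 0.103448.
d = −0.5·ln(0.482758) − 0.25·ln(0.793104) = −0.5·(-0.728240) − 0.25·(-0.231801) = 0.4221.

0.4221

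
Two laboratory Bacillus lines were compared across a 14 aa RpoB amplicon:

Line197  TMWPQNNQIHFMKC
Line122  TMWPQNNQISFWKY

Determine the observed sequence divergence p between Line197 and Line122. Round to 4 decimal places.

Mismatches occur at site 10 (H/S), site 12 (M/W), site 14 (C/Y).
There are 3 differences over 14 sites, so p = 3/14 = 0.2143.

0.2143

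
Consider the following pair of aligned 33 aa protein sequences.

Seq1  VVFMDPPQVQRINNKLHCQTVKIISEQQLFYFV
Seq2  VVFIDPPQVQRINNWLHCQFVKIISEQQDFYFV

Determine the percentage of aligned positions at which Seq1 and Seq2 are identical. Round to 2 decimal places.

Mismatches occur at site 4 (M/I), site 15 (K/W), site 20 (T/F), site 29 (L/D).
29 of the 33 sites match, so the percent identity is 29/33 × 100 = 87.88%.

87.88%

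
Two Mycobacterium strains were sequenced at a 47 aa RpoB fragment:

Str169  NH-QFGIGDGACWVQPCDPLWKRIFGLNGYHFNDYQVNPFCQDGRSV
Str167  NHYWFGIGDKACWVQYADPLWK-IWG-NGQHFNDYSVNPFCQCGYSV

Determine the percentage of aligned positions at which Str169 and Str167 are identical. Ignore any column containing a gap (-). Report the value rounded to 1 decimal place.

79.5%

Excluding the 3 gap columns leaves 44 comparable sites.
Differing sites — 4:Q/W; 10:G/K; 16:P/Y; 17:C/A; 25:F/W; 30:Y/Q; 36:Q/S; 43:D/C; 45:R/Y.
35 of the 44 comparable sites match, so the percent identity is 35/44 × 100 = 79.5%.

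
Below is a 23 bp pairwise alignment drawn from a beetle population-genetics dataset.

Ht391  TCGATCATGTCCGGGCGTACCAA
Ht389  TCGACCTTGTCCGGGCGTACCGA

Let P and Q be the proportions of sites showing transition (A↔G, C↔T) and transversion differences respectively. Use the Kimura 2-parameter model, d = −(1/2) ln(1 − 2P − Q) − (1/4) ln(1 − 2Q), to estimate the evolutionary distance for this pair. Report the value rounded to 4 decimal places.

Differing sites — 5:T/C (Ti); 7:A/T (Tv); 22:A/G (Ti).
Of the 3 differences, 2 transitions and 1 transversion over 23 sites: P = 2/23 = 0.086957, Q = 1/23 = 0.043478.
d = −0.5·ln(0.782608) − 0.25·ln(0.913044) = −0.5·(-0.245123) − 0.25·(-0.090971) = 0.1453.

0.1453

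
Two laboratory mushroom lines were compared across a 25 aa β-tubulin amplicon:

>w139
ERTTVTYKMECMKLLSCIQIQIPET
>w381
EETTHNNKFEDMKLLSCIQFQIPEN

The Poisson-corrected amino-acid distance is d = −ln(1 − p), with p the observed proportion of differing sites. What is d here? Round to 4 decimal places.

0.3857

The sequences differ at positions 2 (R/E), 5 (V/H), 6 (T/N), 7 (Y/N), 9 (M/F), 11 (C/D), 20 (I/F), 25 (T/N).
p = 8/25 = 0.320000.
d = −ln(1 − 0.320000) = −ln(0.680000) = 0.3857.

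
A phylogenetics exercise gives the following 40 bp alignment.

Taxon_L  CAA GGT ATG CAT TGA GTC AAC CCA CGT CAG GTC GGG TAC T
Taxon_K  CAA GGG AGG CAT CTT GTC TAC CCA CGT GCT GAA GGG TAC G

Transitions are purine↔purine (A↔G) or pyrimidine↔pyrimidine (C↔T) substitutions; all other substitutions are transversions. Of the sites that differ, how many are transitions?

Differing sites — 6:T/G (Tv); 8:T/G (Tv); 13:T/C (Ti); 14:G/T (Tv); 15:A/T (Tv); 19:A/T (Tv); 28:C/G (Tv); 29:A/C (Tv); 30:G/T (Tv); 32:T/A (Tv); 33:C/A (Tv); 40:T/G (Tv).
Of the 12 differences, 1 transition and 11 transversions, so the answer is 1.

1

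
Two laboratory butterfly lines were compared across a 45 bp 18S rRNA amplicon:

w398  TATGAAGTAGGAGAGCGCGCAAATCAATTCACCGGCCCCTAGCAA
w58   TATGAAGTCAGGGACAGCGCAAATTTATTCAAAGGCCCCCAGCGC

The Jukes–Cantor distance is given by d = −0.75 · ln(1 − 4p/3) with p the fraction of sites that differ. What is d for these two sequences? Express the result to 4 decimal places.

The sequences differ at positions 9 (A/C), 10 (G/A), 12 (A/G), 15 (G/C), 16 (C/A), 25 (C/T), 26 (A/T), 32 (C/A), 33 (C/A), 40 (T/C), 44 (A/G), 45 (A/C).
p = 12/45 = 0.266667.
d = −0.75 · ln(1 − (4/3)·0.266667) = −0.75 · ln(0.644444) = −0.75 · (-0.439367) = 0.3295.

0.3295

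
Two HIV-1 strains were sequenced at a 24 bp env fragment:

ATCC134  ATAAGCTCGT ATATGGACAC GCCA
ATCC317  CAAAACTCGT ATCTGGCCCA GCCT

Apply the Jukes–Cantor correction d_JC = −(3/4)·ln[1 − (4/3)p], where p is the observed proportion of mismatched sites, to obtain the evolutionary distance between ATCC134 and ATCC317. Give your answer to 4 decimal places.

Mismatches occur at site 1 (A→C), site 2 (T→A), site 5 (G→A), site 13 (A→C), site 17 (A→C), site 19 (A→C), site 20 (C→A), site 24 (A→T).
p = 8/24 = 0.333333.
d = −0.75 · ln(1 − (4/3)·0.333333) = −0.75 · ln(0.555556) = −0.75 · (-0.587786) = 0.4408.

0.4408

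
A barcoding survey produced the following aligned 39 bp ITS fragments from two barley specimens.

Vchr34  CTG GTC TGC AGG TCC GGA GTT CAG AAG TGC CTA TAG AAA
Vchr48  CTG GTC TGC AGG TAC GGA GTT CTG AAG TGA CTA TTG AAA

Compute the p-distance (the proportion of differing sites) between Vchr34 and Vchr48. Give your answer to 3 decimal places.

Differing sites — 14:C/A; 23:A/T; 30:C/A; 35:A/T.
There are 4 differences over 39 sites, so p = 4/39 = 0.103.

0.103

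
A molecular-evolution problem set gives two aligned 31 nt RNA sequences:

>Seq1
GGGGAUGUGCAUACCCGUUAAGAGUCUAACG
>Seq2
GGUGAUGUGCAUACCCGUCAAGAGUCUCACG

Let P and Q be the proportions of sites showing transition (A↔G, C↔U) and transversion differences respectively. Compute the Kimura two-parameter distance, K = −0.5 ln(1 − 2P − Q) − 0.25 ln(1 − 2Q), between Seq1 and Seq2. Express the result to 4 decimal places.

0.1036

The sequences differ at positions 3 (G/U, transversion), 19 (U/C, transition), 28 (A/C, transversion).
Of the 3 differences, 1 transition and 2 transversions over 31 sites: P = 1/31 = 0.032258, Q = 2/31 = 0.064516.
d = −0.5·ln(0.870968) − 0.25·ln(0.870968) = −0.5·(-0.138150) − 0.25·(-0.138150) = 0.1036.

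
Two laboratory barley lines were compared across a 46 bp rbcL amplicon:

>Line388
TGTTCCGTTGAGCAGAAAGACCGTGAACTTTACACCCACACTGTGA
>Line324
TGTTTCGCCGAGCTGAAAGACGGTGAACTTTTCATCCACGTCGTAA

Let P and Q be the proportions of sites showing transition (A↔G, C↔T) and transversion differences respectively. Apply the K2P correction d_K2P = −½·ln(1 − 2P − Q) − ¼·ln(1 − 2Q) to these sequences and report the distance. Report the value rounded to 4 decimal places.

0.3013

The sequences differ at positions 5 (C/T, transition), 8 (T/C, transition), 9 (T/C, transition), 14 (A/T, transversion), 22 (C/G, transversion), 32 (A/T, transversion), 35 (C/T, transition), 40 (A/G, transition), 41 (C/T, transition), 42 (T/C, transition), 45 (G/A, transition).
Of the 11 differences, 8 transitions and 3 transversions over 46 sites: P = 8/46 = 0.173913, Q = 3/46 = 0.065217.
d = −0.5·ln(0.586957) − 0.25·ln(0.869566) = −0.5·(-0.532804) − 0.25·(-0.139761) = 0.3013.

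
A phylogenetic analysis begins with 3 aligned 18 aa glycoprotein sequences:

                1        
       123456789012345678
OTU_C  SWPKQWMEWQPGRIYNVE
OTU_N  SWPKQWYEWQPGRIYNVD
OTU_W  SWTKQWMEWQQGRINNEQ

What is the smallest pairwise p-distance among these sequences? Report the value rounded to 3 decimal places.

Pairwise Hamming distances:
  OTU_C vs OTU_N: 2
  OTU_C vs OTU_W: 5
  OTU_N vs OTU_W: 6
The smallest is 2 mismatches, between OTU_C and OTU_N; p = 2/18 = 0.111.

0.111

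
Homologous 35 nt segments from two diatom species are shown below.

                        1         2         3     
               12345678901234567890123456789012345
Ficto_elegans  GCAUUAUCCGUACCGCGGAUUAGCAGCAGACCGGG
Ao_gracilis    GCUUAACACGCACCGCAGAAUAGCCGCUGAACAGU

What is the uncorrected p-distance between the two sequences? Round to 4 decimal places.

Differing sites — 3:A/U; 5:U/A; 7:U/C; 8:C/A; 11:U/C; 17:G/A; 20:U/A; 25:A/C; 28:A/U; 31:C/A; 33:G/A; 35:G/U.
There are 12 differences over 35 sites, so p = 12/35 = 0.3429.

0.3429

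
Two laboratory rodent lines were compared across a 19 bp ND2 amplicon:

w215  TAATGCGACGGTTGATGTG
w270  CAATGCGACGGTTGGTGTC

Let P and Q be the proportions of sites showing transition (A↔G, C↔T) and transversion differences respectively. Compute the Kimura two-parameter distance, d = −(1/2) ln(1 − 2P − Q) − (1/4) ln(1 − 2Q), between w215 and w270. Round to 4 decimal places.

0.1805

Differing sites — 1:T/C (Ti); 15:A/G (Ti); 19:G/C (Tv).
Of the 3 differences, 2 transitions and 1 transversion over 19 sites: P = 2/19 = 0.105263, Q = 1/19 = 0.052632.
d = −0.5·ln(0.736842) − 0.25·ln(0.894736) = −0.5·(-0.305382) − 0.25·(-0.111227) = 0.1805.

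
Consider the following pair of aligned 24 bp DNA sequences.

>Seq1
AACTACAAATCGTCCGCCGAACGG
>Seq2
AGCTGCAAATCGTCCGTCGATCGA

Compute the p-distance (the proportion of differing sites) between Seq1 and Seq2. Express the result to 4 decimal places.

0.2083

Mismatches occur at site 2 (A→G), site 5 (A→G), site 17 (C→T), site 21 (A→T), site 24 (G→A).
There are 5 differences over 24 sites, so p = 5/24 = 0.2083.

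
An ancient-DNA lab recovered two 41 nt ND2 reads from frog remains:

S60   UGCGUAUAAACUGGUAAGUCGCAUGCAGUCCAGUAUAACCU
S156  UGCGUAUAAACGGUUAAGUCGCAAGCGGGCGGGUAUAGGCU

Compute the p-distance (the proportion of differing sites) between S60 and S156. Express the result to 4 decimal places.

Mismatches occur at site 12 (U/G), site 14 (G/U), site 24 (U/A), site 27 (A/G), site 29 (U/G), site 31 (C/G), site 32 (A/G), site 38 (A/G), site 39 (C/G).
There are 9 differences over 41 sites, so p = 9/41 = 0.2195.

0.2195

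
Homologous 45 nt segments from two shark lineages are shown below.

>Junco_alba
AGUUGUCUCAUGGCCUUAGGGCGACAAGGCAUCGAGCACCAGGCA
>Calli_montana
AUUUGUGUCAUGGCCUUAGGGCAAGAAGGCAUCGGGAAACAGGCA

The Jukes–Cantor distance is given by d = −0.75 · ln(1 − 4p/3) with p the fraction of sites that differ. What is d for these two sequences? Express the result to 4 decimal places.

0.1743

Differing sites — 2:G/U; 7:C/G; 23:G/A; 25:C/G; 35:A/G; 37:C/A; 39:C/A.
p = 7/45 = 0.155556.
d = −0.75 · ln(1 − (4/3)·0.155556) = −0.75 · ln(0.792592) = −0.75 · (-0.232447) = 0.1743.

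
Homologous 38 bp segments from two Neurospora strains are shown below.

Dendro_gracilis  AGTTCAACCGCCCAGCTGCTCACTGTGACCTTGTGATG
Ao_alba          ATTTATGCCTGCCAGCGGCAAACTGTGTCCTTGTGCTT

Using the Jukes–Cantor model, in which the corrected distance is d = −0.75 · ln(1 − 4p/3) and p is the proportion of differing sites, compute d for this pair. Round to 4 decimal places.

0.4099

Differing sites — 2:G/T; 5:C/A; 6:A/T; 7:A/G; 10:G/T; 11:C/G; 17:T/G; 20:T/A; 21:C/A; 28:A/T; 36:A/C; 38:G/T.
p = 12/38 = 0.315789.
d = −0.75 · ln(1 − (4/3)·0.315789) = −0.75 · ln(0.578948) = −0.75 · (-0.546543) = 0.4099.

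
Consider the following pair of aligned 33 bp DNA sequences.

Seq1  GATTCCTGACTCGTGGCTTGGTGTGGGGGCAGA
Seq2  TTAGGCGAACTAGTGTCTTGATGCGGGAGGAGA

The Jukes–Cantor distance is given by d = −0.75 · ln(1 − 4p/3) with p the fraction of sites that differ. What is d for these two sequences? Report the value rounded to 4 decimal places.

The sequences differ at positions 1 (G/T), 2 (A/T), 3 (T/A), 4 (T/G), 5 (C/G), 7 (T/G), 8 (G/A), 12 (C/A), 16 (G/T), 21 (G/A), 24 (T/C), 28 (G/A), 30 (C/G).
p = 13/33 = 0.393939.
d = −0.75 · ln(1 − (4/3)·0.393939) = −0.75 · ln(0.474748) = −0.75 · (-0.744971) = 0.5587.

0.5587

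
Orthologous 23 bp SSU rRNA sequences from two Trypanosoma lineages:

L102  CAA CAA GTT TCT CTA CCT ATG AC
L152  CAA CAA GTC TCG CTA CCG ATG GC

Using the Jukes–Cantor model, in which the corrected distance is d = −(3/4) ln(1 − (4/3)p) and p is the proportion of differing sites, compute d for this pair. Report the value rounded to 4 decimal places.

Mismatches occur at site 9 (T↔C), site 12 (T↔G), site 18 (T↔G), site 22 (A↔G).
p = 4/23 = 0.173913.
d = −0.75 · ln(1 − (4/3)·0.173913) = −0.75 · ln(0.768116) = −0.75 · (-0.263815) = 0.1979.

0.1979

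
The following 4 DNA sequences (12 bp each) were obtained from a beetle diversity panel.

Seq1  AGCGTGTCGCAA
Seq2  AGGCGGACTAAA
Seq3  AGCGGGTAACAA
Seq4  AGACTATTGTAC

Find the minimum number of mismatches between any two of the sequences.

Pairwise Hamming distances:
  Seq1 vs Seq2: 6
  Seq1 vs Seq3: 3
  Seq1 vs Seq4: 6
  Seq2 vs Seq3: 6
  Seq2 vs Seq4: 8
  Seq3 vs Seq4: 8
The smallest is 3, between Seq1 and Seq3.

3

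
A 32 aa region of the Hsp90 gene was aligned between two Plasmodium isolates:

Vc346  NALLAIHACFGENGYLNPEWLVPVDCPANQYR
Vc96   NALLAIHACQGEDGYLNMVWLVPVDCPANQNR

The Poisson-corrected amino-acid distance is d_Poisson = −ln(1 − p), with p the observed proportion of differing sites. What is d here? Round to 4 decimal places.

Differing sites — 10:F/Q; 13:N/D; 18:P/M; 19:E/V; 31:Y/N.
p = 5/32 = 0.156250.
d = −ln(1 − 0.156250) = −ln(0.843750) = 0.1699.

0.1699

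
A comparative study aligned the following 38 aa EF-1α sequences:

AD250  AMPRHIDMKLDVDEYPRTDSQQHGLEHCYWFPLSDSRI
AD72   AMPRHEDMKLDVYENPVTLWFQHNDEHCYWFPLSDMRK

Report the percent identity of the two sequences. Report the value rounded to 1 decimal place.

Differing sites — 6:I/E; 13:D/Y; 15:Y/N; 17:R/V; 19:D/L; 20:S/W; 21:Q/F; 24:G/N; 25:L/D; 36:S/M; 38:I/K.
27 of the 38 sites match, so the percent identity is 27/38 × 100 = 71.1%.

71.1%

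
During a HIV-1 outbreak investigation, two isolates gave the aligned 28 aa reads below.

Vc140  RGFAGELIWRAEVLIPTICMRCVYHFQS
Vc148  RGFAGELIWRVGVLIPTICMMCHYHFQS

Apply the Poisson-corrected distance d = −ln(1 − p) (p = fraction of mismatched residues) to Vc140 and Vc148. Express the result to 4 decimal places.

The sequences differ at positions 11 (A/V), 12 (E/G), 21 (R/M), 23 (V/H).
p = 4/28 = 0.142857.
d = −ln(1 − 0.142857) = −ln(0.857143) = 0.1542.

0.1542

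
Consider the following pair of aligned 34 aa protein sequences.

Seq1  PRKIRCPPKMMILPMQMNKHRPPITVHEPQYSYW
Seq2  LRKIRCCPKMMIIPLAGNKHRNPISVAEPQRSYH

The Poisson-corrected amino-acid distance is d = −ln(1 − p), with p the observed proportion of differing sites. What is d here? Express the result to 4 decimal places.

0.3909

The sequences differ at positions 1 (P/L), 7 (P/C), 13 (L/I), 15 (M/L), 16 (Q/A), 17 (M/G), 22 (P/N), 25 (T/S), 27 (H/A), 31 (Y/R), 34 (W/H).
p = 11/34 = 0.323529.
d = −ln(1 − 0.323529) = −ln(0.676471) = 0.3909.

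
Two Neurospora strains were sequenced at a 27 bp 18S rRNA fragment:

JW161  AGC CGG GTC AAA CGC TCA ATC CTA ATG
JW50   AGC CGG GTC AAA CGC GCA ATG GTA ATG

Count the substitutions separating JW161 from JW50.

3

The sequences differ at positions 16 (T/G), 21 (C/G), 22 (C/G).
That gives 3 mismatches out of 27 aligned sites, so the Hamming distance is 3.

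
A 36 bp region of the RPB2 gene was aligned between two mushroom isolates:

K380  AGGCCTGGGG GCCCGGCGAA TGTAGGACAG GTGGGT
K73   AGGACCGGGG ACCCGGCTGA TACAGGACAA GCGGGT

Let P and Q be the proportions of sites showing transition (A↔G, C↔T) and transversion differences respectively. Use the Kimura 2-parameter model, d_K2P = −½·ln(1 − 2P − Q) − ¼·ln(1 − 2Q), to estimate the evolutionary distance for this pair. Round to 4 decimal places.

0.3233

The sequences differ at positions 4 (C/A, transversion), 6 (T/C, transition), 11 (G/A, transition), 18 (G/T, transversion), 19 (A/G, transition), 22 (G/A, transition), 23 (T/C, transition), 30 (G/A, transition), 32 (T/C, transition).
Of the 9 differences, 7 transitions and 2 transversions over 36 sites: P = 7/36 = 0.194444, Q = 2/36 = 0.055556.
d = −0.5·ln(0.555556) − 0.25·ln(0.888888) = −0.5·(-0.587786) − 0.25·(-0.117784) = 0.3233.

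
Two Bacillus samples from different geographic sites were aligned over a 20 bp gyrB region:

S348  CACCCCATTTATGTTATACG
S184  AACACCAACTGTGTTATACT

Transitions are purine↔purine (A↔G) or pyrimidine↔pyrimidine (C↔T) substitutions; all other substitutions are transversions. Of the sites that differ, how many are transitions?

Differing sites — 1:C/A (Tv); 4:C/A (Tv); 8:T/A (Tv); 9:T/C (Ti); 11:A/G (Ti); 20:G/T (Tv).
Of the 6 differences, 2 transitions and 4 transversions, so the answer is 2.

2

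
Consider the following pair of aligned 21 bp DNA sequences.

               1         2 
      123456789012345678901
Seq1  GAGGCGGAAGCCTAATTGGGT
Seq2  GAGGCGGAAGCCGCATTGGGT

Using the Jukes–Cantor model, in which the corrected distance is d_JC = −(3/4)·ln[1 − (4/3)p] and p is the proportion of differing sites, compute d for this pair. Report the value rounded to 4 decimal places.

Differing sites — 13:T/G; 14:A/C.
p = 2/21 = 0.095238.
d = −0.75 · ln(1 − (4/3)·0.095238) = −0.75 · ln(0.873016) = −0.75 · (-0.135801) = 0.1019.

0.1019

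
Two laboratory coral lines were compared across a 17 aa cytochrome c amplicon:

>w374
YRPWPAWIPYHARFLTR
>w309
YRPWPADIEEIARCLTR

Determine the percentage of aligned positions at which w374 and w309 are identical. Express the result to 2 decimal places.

70.59%

Mismatches occur at site 7 (W/D), site 9 (P/E), site 10 (Y/E), site 11 (H/I), site 14 (F/C).
12 of the 17 sites match, so the percent identity is 12/17 × 100 = 70.59%.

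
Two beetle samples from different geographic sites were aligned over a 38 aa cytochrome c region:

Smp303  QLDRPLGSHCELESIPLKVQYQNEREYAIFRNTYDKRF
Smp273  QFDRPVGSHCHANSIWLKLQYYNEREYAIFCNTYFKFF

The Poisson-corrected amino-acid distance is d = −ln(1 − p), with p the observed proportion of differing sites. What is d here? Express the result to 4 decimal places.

0.3417

The sequences differ at positions 2 (L/F), 6 (L/V), 11 (E/H), 12 (L/A), 13 (E/N), 16 (P/W), 19 (V/L), 22 (Q/Y), 31 (R/C), 35 (D/F), 37 (R/F).
p = 11/38 = 0.289474.
d = −ln(1 − 0.289474) = −ln(0.710526) = 0.3417.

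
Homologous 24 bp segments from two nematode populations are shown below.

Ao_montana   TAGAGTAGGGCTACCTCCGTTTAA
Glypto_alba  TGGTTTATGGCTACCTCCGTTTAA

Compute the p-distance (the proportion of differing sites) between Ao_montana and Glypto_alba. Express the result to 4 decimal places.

Differing sites — 2:A/G; 4:A/T; 5:G/T; 8:G/T.
There are 4 differences over 24 sites, so p = 4/24 = 0.1667.

0.1667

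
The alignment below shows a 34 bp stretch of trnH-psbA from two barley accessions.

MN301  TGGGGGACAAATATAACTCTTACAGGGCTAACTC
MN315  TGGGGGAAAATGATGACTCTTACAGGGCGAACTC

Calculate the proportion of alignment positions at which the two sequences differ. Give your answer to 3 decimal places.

Mismatches occur at site 8 (C/A), site 11 (A/T), site 12 (T/G), site 15 (A/G), site 29 (T/G).
There are 5 differences over 34 sites, so p = 5/34 = 0.147.

0.147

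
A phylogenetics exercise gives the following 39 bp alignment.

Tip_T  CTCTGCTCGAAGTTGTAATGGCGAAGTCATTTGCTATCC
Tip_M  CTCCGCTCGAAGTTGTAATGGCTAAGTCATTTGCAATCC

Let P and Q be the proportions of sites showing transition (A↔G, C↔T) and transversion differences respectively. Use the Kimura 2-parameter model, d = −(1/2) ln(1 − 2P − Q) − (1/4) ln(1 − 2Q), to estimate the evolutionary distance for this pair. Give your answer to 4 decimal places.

0.0812

The sequences differ at positions 4 (T/C, transition), 23 (G/T, transversion), 35 (T/A, transversion).
Of the 3 differences, 1 transition and 2 transversions over 39 sites: P = 1/39 = 0.025641, Q = 2/39 = 0.051282.
d = −0.5·ln(0.897436) − 0.25·ln(0.897436) = −0.5·(-0.108213) − 0.25·(-0.108213) = 0.0812.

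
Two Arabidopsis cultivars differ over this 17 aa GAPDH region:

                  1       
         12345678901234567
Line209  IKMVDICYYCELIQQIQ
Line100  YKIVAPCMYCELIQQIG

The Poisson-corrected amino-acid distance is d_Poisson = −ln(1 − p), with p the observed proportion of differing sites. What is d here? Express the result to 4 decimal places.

Mismatches occur at site 1 (I→Y), site 3 (M→I), site 5 (D→A), site 6 (I→P), site 8 (Y→M), site 17 (Q→G).
p = 6/17 = 0.352941.
d = −ln(1 − 0.352941) = −ln(0.647059) = 0.4353.

0.4353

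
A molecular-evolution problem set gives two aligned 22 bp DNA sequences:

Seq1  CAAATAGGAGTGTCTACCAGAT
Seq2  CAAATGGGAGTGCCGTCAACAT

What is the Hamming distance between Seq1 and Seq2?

Mismatches occur at site 6 (A→G), site 13 (T→C), site 15 (T→G), site 16 (A→T), site 18 (C→A), site 20 (G→C).
That gives 6 mismatches out of 22 aligned sites, so the Hamming distance is 6.

6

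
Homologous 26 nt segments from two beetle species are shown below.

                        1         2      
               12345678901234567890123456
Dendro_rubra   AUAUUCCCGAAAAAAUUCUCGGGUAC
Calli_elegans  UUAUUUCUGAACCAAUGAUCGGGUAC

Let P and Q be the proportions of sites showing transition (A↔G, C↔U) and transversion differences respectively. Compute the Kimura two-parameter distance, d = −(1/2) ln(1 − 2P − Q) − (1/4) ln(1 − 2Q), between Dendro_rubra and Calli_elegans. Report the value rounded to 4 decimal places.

The sequences differ at positions 1 (A/U, transversion), 6 (C/U, transition), 8 (C/U, transition), 12 (A/C, transversion), 13 (A/C, transversion), 17 (U/G, transversion), 18 (C/A, transversion).
Of the 7 differences, 2 transitions and 5 transversions over 26 sites: P = 2/26 = 0.076923, Q = 5/26 = 0.192308.
d = −0.5·ln(0.653846) − 0.25·ln(0.615384) = −0.5·(-0.424883) − 0.25·(-0.485509) = 0.3338.

0.3338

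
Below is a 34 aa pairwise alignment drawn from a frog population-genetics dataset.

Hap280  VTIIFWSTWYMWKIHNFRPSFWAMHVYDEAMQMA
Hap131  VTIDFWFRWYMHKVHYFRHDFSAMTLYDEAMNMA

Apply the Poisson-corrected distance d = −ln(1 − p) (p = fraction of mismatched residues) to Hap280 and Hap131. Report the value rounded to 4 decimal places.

The sequences differ at positions 4 (I/D), 7 (S/F), 8 (T/R), 12 (W/H), 14 (I/V), 16 (N/Y), 19 (P/H), 20 (S/D), 22 (W/S), 25 (H/T), 26 (V/L), 32 (Q/N).
p = 12/34 = 0.352941.
d = −ln(1 − 0.352941) = −ln(0.647059) = 0.4353.

0.4353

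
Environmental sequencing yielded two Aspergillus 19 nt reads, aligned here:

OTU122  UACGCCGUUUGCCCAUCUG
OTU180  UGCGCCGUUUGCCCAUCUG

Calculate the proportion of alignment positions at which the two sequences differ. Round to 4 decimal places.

0.0526

Differing sites — 2:A/G.
There are 1 differences over 19 sites, so p = 1/19 = 0.0526.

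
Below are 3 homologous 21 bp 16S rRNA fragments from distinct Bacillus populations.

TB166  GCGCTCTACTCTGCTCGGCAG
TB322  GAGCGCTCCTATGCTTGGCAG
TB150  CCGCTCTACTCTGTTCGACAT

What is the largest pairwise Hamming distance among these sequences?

Pairwise Hamming distances:
  TB166 vs TB322: 5
  TB166 vs TB150: 4
  TB322 vs TB150: 9
The largest is 9, between TB322 and TB150.

9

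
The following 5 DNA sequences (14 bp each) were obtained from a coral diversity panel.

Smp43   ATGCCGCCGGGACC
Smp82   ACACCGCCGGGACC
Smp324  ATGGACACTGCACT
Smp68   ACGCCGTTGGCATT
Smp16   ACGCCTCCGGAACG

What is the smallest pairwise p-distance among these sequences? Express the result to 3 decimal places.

0.143

Pairwise Hamming distances:
  Smp43 vs Smp82: 2
  Smp43 vs Smp324: 7
  Smp43 vs Smp68: 6
  Smp43 vs Smp16: 4
  Smp82 vs Smp324: 9
  Smp82 vs Smp68: 6
  Smp82 vs Smp16: 4
  Smp324 vs Smp68: 8
  Smp324 vs Smp16: 8
  Smp68 vs Smp16: 6
The smallest is 2 mismatches, between Smp43 and Smp82; p = 2/14 = 0.143.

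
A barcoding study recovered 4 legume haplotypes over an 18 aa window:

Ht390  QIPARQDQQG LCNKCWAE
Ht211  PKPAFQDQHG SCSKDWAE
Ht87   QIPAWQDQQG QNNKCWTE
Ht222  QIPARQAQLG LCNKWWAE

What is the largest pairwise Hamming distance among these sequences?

Pairwise Hamming distances:
  Ht390 vs Ht211: 7
  Ht390 vs Ht87: 4
  Ht390 vs Ht222: 3
  Ht211 vs Ht87: 9
  Ht211 vs Ht222: 8
  Ht87 vs Ht222: 7
The largest is 9, between Ht211 and Ht87.

9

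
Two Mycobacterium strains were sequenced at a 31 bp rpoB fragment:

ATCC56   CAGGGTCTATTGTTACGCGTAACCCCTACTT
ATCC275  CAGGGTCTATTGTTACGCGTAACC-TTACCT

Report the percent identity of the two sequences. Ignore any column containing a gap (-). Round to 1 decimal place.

93.3%

Excluding the 1 gap column leaves 30 comparable sites.
Differing sites — 26:C/T; 30:T/C.
28 of the 30 comparable sites match, so the percent identity is 28/30 × 100 = 93.3%.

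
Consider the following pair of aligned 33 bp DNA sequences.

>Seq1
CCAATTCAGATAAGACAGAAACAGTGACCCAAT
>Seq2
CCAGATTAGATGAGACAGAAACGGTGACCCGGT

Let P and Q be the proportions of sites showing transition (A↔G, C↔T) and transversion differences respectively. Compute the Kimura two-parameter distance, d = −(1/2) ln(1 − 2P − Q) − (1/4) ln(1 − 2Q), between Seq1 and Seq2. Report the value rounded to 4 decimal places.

Differing sites — 4:A/G (Ti); 5:T/A (Tv); 7:C/T (Ti); 12:A/G (Ti); 23:A/G (Ti); 31:A/G (Ti); 32:A/G (Ti).
Of the 7 differences, 6 transitions and 1 transversion over 33 sites: P = 6/33 = 0.181818, Q = 1/33 = 0.030303.
d = −0.5·ln(0.606061) − 0.25·ln(0.939394) = −0.5·(-0.500775) − 0.25·(-0.062520) = 0.2660.

0.2660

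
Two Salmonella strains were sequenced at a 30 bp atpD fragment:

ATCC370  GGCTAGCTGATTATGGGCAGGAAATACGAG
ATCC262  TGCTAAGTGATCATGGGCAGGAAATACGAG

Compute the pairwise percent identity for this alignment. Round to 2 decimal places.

86.67%

Mismatches occur at site 1 (G/T), site 6 (G/A), site 7 (C/G), site 12 (T/C).
26 of the 30 sites match, so the percent identity is 26/30 × 100 = 86.67%.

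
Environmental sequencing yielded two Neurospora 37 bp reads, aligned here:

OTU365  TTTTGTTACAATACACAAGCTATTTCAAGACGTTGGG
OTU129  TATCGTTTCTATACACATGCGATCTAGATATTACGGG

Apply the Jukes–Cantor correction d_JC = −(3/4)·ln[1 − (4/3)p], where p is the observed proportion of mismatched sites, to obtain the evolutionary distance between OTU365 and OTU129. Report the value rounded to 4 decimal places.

Differing sites — 2:T/A; 4:T/C; 8:A/T; 10:A/T; 18:A/T; 21:T/G; 24:T/C; 26:C/A; 27:A/G; 29:G/T; 31:C/T; 32:G/T; 33:T/A; 34:T/C.
p = 14/37 = 0.378378.
d = −0.75 · ln(1 − (4/3)·0.378378) = −0.75 · ln(0.495496) = −0.75 · (-0.702196) = 0.5266.

0.5266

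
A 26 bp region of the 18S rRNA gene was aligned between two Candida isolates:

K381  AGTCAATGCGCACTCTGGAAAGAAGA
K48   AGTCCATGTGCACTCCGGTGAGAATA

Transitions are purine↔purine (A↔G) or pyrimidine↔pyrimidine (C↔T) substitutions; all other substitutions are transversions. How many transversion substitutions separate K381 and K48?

Mismatches occur at site 5 (A/C, transversion), site 9 (C/T, transition), site 16 (T/C, transition), site 19 (A/T, transversion), site 20 (A/G, transition), site 25 (G/T, transversion).
Of the 6 differences, 3 transitions and 3 transversions, so the answer is 3.

3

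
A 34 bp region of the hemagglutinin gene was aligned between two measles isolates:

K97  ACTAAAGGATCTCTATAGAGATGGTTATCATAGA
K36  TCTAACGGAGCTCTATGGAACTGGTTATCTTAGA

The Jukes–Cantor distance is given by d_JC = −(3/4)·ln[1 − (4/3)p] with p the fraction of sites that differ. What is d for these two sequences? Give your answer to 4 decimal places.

0.2407

Mismatches occur at site 1 (A/T), site 6 (A/C), site 10 (T/G), site 17 (A/G), site 20 (G/A), site 21 (A/C), site 30 (A/T).
p = 7/34 = 0.205882.
d = −0.75 · ln(1 − (4/3)·0.205882) = −0.75 · ln(0.725491) = −0.75 · (-0.320907) = 0.2407.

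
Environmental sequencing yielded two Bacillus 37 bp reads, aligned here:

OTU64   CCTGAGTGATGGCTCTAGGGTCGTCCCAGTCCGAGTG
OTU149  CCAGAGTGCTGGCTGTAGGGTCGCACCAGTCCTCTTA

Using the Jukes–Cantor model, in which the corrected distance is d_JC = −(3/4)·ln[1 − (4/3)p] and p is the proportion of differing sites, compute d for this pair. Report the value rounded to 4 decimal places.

Differing sites — 3:T/A; 9:A/C; 15:C/G; 24:T/C; 25:C/A; 33:G/T; 34:A/C; 35:G/T; 37:G/A.
p = 9/37 = 0.243243.
d = −0.75 · ln(1 − (4/3)·0.243243) = −0.75 · ln(0.675676) = −0.75 · (-0.392042) = 0.2940.

0.2940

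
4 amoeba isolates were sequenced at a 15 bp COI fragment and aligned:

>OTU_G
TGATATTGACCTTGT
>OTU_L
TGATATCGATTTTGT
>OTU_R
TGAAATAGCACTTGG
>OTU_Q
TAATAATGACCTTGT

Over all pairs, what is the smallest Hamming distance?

2

Pairwise Hamming distances:
  OTU_G vs OTU_L: 3
  OTU_G vs OTU_R: 5
  OTU_G vs OTU_Q: 2
  OTU_L vs OTU_R: 6
  OTU_L vs OTU_Q: 5
  OTU_R vs OTU_Q: 7
The smallest is 2, between OTU_G and OTU_Q.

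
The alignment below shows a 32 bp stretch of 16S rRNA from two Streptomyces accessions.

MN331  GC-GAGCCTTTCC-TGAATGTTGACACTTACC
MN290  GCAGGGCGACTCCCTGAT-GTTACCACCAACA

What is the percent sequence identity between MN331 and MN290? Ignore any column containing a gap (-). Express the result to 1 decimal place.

65.5%

Excluding the 3 gap columns leaves 29 comparable sites.
The sequences differ at positions 5 (A/G), 8 (C/G), 9 (T/A), 10 (T/C), 18 (A/T), 23 (G/A), 24 (A/C), 28 (T/C), 29 (T/A), 32 (C/A).
19 of the 29 comparable sites match, so the percent identity is 19/29 × 100 = 65.5%.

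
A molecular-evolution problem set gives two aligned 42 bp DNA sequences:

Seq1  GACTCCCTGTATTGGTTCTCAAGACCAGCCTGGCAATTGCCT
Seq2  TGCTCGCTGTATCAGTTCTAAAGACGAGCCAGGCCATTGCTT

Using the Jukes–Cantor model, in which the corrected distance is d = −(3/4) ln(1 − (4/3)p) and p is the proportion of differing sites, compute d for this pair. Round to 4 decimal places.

Mismatches occur at site 1 (G/T), site 2 (A/G), site 6 (C/G), site 13 (T/C), site 14 (G/A), site 20 (C/A), site 26 (C/G), site 31 (T/A), site 35 (A/C), site 41 (C/T).
p = 10/42 = 0.238095.
d = −0.75 · ln(1 − (4/3)·0.238095) = −0.75 · ln(0.682540) = −0.75 · (-0.381934) = 0.2865.

0.2865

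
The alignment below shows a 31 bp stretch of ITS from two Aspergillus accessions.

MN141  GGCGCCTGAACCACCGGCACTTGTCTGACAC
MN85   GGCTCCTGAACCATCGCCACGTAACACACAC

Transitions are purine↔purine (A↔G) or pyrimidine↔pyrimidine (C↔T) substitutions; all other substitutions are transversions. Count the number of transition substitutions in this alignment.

2

Differing sites — 4:G/T (Tv); 14:C/T (Ti); 17:G/C (Tv); 21:T/G (Tv); 23:G/A (Ti); 24:T/A (Tv); 26:T/A (Tv); 27:G/C (Tv).
Of the 8 differences, 2 transitions and 6 transversions, so the answer is 2.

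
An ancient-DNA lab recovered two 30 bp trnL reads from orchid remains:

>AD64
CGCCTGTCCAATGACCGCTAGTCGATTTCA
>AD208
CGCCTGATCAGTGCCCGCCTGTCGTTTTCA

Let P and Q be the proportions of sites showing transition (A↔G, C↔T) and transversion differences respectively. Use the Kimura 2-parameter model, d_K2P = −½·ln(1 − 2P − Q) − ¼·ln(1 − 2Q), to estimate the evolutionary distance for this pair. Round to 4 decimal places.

The sequences differ at positions 7 (T/A, transversion), 8 (C/T, transition), 11 (A/G, transition), 14 (A/C, transversion), 19 (T/C, transition), 20 (A/T, transversion), 25 (A/T, transversion).
Of the 7 differences, 3 transitions and 4 transversions over 30 sites: P = 3/30 = 0.100000, Q = 4/30 = 0.133333.
d = −0.5·ln(0.666667) − 0.25·ln(0.733334) = −0.5·(-0.405465) − 0.25·(-0.310154) = 0.2803.

0.2803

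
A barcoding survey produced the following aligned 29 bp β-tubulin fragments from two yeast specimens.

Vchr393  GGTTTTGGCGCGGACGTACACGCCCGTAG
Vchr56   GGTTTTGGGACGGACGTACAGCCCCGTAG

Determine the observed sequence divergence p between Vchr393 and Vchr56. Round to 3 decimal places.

Mismatches occur at site 9 (C/G), site 10 (G/A), site 21 (C/G), site 22 (G/C).
There are 4 differences over 29 sites, so p = 4/29 = 0.138.

0.138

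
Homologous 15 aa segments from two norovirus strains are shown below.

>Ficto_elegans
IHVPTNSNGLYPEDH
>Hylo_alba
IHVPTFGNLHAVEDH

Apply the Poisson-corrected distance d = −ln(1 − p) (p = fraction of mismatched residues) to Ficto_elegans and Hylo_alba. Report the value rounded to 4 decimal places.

The sequences differ at positions 6 (N/F), 7 (S/G), 9 (G/L), 10 (L/H), 11 (Y/A), 12 (P/V).
p = 6/15 = 0.400000.
d = −ln(1 − 0.400000) = −ln(0.600000) = 0.5108.

0.5108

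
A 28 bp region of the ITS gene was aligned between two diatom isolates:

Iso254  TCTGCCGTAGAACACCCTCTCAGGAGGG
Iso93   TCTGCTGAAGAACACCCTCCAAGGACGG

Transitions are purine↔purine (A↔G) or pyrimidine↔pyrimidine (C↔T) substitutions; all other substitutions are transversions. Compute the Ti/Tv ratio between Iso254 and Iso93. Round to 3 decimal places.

The sequences differ at positions 6 (C/T, transition), 8 (T/A, transversion), 20 (T/C, transition), 21 (C/A, transversion), 26 (G/C, transversion).
Of the 5 differences, 2 transitions and 3 transversions, so Ti/Tv = 2/3 = 0.667.

0.667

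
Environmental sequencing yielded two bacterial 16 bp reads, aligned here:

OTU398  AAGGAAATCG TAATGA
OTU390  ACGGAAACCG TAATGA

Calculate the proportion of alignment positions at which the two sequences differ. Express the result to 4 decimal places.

0.1250

The sequences differ at positions 2 (A/C), 8 (T/C).
There are 2 differences over 16 sites, so p = 2/16 = 0.1250.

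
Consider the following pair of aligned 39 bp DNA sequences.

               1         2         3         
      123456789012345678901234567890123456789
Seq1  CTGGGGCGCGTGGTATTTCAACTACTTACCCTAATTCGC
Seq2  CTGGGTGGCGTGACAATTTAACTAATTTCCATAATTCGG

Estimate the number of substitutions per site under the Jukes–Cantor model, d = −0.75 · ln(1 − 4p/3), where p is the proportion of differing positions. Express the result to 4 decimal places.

The sequences differ at positions 6 (G/T), 7 (C/G), 13 (G/A), 14 (T/C), 16 (T/A), 19 (C/T), 25 (C/A), 28 (A/T), 31 (C/A), 39 (C/G).
p = 10/39 = 0.256410.
d = −0.75 · ln(1 − (4/3)·0.256410) = −0.75 · ln(0.658120) = −0.75 · (-0.418368) = 0.3138.

0.3138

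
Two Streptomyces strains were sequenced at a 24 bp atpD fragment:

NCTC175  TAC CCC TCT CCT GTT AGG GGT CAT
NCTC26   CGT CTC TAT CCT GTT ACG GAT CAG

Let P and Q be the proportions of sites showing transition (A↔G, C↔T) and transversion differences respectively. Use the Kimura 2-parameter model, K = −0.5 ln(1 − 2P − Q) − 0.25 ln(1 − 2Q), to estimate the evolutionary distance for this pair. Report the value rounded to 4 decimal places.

Mismatches occur at site 1 (T→C, transition), site 2 (A→G, transition), site 3 (C→T, transition), site 5 (C→T, transition), site 8 (C→A, transversion), site 17 (G→C, transversion), site 20 (G→A, transition), site 24 (T→G, transversion).
Of the 8 differences, 5 transitions and 3 transversions over 24 sites: P = 5/24 = 0.208333, Q = 3/24 = 0.125000.
d = −0.5·ln(0.458334) − 0.25·ln(0.750000) = −0.5·(-0.780157) − 0.25·(-0.287682) = 0.4620.

0.4620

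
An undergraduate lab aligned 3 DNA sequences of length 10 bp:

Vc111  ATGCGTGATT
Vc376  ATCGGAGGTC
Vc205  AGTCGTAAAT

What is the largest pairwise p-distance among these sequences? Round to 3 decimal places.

Pairwise Hamming distances:
  Vc111 vs Vc376: 5
  Vc111 vs Vc205: 4
  Vc376 vs Vc205: 8
The largest is 8 mismatches, between Vc376 and Vc205; p = 8/10 = 0.800.

0.800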